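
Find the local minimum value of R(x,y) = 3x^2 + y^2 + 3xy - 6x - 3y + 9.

6

∂R/∂x = 6x + 3y - 6 = 0 and ∂R/∂y = 3x + 2y - 3 = 0, so (x, y) = (1, 0).
The Hessian has R_{xx} = 6, R_{yy} = 2, R_{xy} = 3, giving D = 3 > 0 with R_{xx} > 0, so the point is a local minimum.
R(1, 0) = 6.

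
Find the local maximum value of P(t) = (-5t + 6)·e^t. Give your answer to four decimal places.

6.1070

By the product rule, P'(t) = (-5t + 1)·e^t. Since e^t > 0, the only critical point is t = 1/5.
P''(1/5) has the same sign as -5 < 0, so this is a local maximum.
P(1/5) = (5)·e^(1/5) ≈ 6.1070.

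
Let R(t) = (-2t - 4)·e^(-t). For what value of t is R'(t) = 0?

-1

Differentiating with the product rule gives R'(t) = (2t + 2)·e^(-t). Since e^(-t) > 0, the only critical point is t = -1.
R''(-1) has the same sign as 2 > 0, so this is a local minimum.
R(-1) = (-2)·e^(1) ≈ -5.4366.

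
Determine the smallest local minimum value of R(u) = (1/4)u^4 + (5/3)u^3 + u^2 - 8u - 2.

-85/12

R'(u) = u^3 + 5u^2 + 2u - 8. Setting R'(u) = 0 gives u ∈ {-4, -2, 1}.
Second-derivative test with R''(u) = 3u^2 + 10u + 2: R''(-4) = 10 > 0 ⇒ local minimum; R''(-2) = -6 < 0 ⇒ local maximum; R''(1) = 15 > 0 ⇒ local minimum.
So the smallest local minimum value is R(1) = -85/12.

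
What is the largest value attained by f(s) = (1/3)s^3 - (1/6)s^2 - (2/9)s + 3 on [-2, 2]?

Differentiating, f'(s) = s^2 - (1/3)s - 2/9; which vanishes at s = -1/3 and s = 2/3.
Candidates: f(-2) = 1/9, f(-1/3) = 493/162, f(2/3) = 233/81, f(2) = 41/9.
The maximum over the interval is 41/9, attained at s = 2.

41/9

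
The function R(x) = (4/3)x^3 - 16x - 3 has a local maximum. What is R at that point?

55/3

R'(x) = 4x^2 - 16 = 0 at x = -2, 2.
Since R''(x) = 8x, we get R''(-2) = -16 < 0 ⇒ local maximum; R''(2) = 16 > 0 ⇒ local minimum.
Thus R has its local maximum at x = -2, with value 55/3.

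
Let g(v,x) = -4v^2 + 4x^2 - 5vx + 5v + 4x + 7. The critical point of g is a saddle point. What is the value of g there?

∂g/∂v = -8v - 5x + 5 = 0 and ∂g/∂x = -5v + 8x + 4 = 0, so (v, x) = (60/89, -7/89).
The Hessian has g_{vv} = -8, g_{xx} = 8, g_{vx} = -5, giving D = -89 < 0, so the point is a saddle point.
g(60/89, -7/89) = 759/89.

759/89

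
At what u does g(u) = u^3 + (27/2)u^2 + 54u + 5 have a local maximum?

Critical points: g'(u) = 3u^2 + 27u + 54 vanishes at u = -6, -3.
Second-derivative test with g''(u) = 6u + 27: g''(-6) = -9 < 0 ⇒ local maximum; g''(-3) = 9 > 0 ⇒ local minimum.
Thus g has its local maximum at u = -6, with value -49.

-6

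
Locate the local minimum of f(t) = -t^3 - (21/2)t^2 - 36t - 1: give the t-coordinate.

-4

f'(t) = -3t^2 - 21t - 36. Setting f'(t) = 0 gives t ∈ {-4, -3}.
Since f''(t) = -6t - 21, we get f''(-4) = 3 > 0 ⇒ local minimum; f''(-3) = -3 < 0 ⇒ local maximum.
Thus f has its local minimum at t = -4, with value 39.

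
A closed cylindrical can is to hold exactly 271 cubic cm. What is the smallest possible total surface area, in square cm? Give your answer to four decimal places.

With radius r and height h, πr²h = 271 so h = 271/(πr²), and S(r) = 2πr² + 2πrh = 2πr² + 2·271/r.
S'(r) = 4πr − 2·271/r² = 0 ⇒ r³ = 271/(2π), so r ≈ 3.5070 and h = 2r ≈ 7.0139.
S''(r) = 4π + 4·271/r³ > 0, so this is the minimum; S ≈ 231.8253.

231.8253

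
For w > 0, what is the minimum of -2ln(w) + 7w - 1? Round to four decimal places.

h'(w) = -2/w + 7 = 0 gives w = 2/7.
h''(w) = 2/w², which is positive for w > 0, so this is a local minimum.
h(2/7) = -2·ln(2/7) + 2 - 1 ≈ 3.5055.

3.5055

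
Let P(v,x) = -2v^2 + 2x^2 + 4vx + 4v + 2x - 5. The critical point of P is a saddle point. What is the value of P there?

∂P/∂v = -4v + 4x + 4 = 0 and ∂P/∂x = 4v + 4x + 2 = 0, so (v, x) = (1/4, -3/4).
The Hessian has P_{vv} = -4, P_{xx} = 4, P_{vx} = 4, giving D = -32 < 0, so the point is a saddle point.
P(1/4, -3/4) = -21/4.

-21/4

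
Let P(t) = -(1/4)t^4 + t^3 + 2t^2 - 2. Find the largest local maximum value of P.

P'(t) = -t^3 + 3t^2 + 4t = 0 at t = -1, 0, 4.
P''(t) = -3t^2 + 6t + 4. P''(-1) = -5 < 0 ⇒ local maximum; P''(0) = 4 > 0 ⇒ local minimum; P''(4) = -20 < 0 ⇒ local maximum.
Thus P has its largest local maximum at t = 4, with value 30.

30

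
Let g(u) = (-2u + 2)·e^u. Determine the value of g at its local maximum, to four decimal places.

2.0000

Differentiating with the product rule gives g'(u) = (-2u)·e^u. Since e^u > 0, the only critical point is u = 0.
g''(0) has the same sign as -2 < 0, so this is a local maximum.
g(0) = (2)·e^(0) ≈ 2.0000.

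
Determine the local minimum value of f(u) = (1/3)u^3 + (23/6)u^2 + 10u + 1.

-1063/162

Critical points: f'(u) = u^2 + (23/3)u + 10 vanishes at u = -6, -5/3.
f''(u) = 2u + 23/3. f''(-6) = -13/3 < 0 ⇒ local maximum; f''(-5/3) = 13/3 > 0 ⇒ local minimum.
So the local minimum value is f(-5/3) = -1063/162.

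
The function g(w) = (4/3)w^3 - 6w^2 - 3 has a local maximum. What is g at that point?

-3

g'(w) = 4w^2 - 12w = 0 at w = 0, 3.
g''(w) = 8w - 12. g''(0) = -12 < 0 ⇒ local maximum; g''(3) = 12 > 0 ⇒ local minimum.
So the local maximum value is g(0) = -3.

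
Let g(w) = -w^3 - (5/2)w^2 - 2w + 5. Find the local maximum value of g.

g'(w) = -3w^2 - 5w - 2 = 0 at w = -1, -2/3.
g''(w) = -6w - 5. g''(-1) = 1 > 0 ⇒ local minimum; g''(-2/3) = -1 < 0 ⇒ local maximum.
Thus g has its local maximum at w = -2/3, with value 149/27.

149/27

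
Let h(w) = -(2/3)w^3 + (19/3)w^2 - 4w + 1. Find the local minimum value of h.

28/81

h'(w) = -2w^2 + (38/3)w - 4 = 0 at w = 1/3, 6.
h''(w) = -4w + 38/3. h''(1/3) = 34/3 > 0 ⇒ local minimum; h''(6) = -34/3 < 0 ⇒ local maximum.
Thus h has its local minimum at w = 1/3, with value 28/81.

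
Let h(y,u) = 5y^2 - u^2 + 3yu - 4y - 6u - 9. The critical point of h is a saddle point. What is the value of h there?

-169/29

∂h/∂y = 10y + 3u - 4 = 0 and ∂h/∂u = 3y - 2u - 6 = 0, so (y, u) = (26/29, -48/29).
The Hessian has h_{yy} = 10, h_{uu} = -2, h_{yu} = 3, giving D = -29 < 0, so the point is a saddle point.
h(26/29, -48/29) = -169/29.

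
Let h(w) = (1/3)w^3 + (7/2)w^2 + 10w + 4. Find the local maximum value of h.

h'(w) = w^2 + 7w + 10. Setting h'(w) = 0 gives w ∈ {-5, -2}.
Second-derivative test with h''(w) = 2w + 7: h''(-5) = -3 < 0 ⇒ local maximum; h''(-2) = 3 > 0 ⇒ local minimum.
The local maximum is h(-5) = -1/6.

-1/6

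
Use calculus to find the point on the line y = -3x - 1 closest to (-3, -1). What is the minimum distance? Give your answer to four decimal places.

2.8460

Minimize D(x)^2 = (x + 3)^2 + (-3x)^2.
d/dx[D^2] = 2(x + 3) + 2·(-3)·(-3x) = 0 ⇒ x = -3/10.
Then y = -1/10 and the distance is √(81/10) ≈ 2.8460.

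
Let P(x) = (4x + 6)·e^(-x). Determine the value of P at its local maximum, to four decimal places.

By the product rule, P'(x) = (-4x - 2)·e^(-x). Since e^(-x) > 0, the only critical point is x = -1/2.
P''(-1/2) has the same sign as -4 < 0, so this is a local maximum.
P(-1/2) = (4)·e^(1/2) ≈ 6.5949.

6.5949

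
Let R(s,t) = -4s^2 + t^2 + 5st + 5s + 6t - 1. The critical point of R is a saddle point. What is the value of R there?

-310/41

∂R/∂s = -8s + 5t + 5 = 0 and ∂R/∂t = 5s + 2t + 6 = 0, so (s, t) = (-20/41, -73/41).
The Hessian has R_{ss} = -8, R_{tt} = 2, R_{st} = 5, giving D = -41 < 0, so the point is a saddle point.
R(-20/41, -73/41) = -310/41.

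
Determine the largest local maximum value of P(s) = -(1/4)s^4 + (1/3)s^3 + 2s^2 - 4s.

28/3

P'(s) = -s^3 + s^2 + 4s - 4. Setting P'(s) = 0 gives s ∈ {-2, 1, 2}.
Since P''(s) = -3s^2 + 2s + 4, we get P''(-2) = -12 < 0 ⇒ local maximum; P''(1) = 3 > 0 ⇒ local minimum; P''(2) = -4 < 0 ⇒ local maximum.
The largest local maximum is P(-2) = 28/3.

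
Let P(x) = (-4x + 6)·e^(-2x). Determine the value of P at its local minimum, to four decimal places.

By the product rule, P'(x) = (8x - 16)·e^(-2x). Since e^(-2x) > 0, the only critical point is x = 2.
P''(2) has the same sign as 8 > 0, so this is a local minimum.
P(2) = (-2)·e^(-4) ≈ -0.0366.

-0.0366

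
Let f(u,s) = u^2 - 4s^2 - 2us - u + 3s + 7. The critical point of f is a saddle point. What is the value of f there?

∂f/∂u = 2u - 2s - 1 = 0 and ∂f/∂s = -2u - 8s + 3 = 0, so (u, s) = (7/10, 1/5).
The Hessian has f_{uu} = 2, f_{ss} = -8, f_{us} = -2, giving D = -20 < 0, so the point is a saddle point.
f(7/10, 1/5) = 139/20.

139/20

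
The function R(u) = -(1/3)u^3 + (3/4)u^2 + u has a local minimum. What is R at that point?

R'(u) = -u^2 + (3/2)u + 1. Setting R'(u) = 0 gives u ∈ {-1/2, 2}.
Since R''(u) = -2u + 3/2, we get R''(-1/2) = 5/2 > 0 ⇒ local minimum; R''(2) = -5/2 < 0 ⇒ local maximum.
So the local minimum value is R(-1/2) = -13/48.

-13/48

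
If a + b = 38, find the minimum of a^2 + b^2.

With a + b = 38, a^2 + b^2 = a^2 + (38 − a)^2.
The derivative 2a − 2(38 − a) = 4a − 76 vanishes at a = 19; second derivative 4 > 0, a minimum.
The minimum is 2·(19)^2 = 722.

722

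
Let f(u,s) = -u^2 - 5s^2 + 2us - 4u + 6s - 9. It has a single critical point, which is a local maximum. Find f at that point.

∂f/∂u = -2u + 2s - 4 = 0 and ∂f/∂s = 2u - 10s + 6 = 0, so (u, s) = (-7/4, 1/4).
The Hessian has f_{uu} = -2, f_{ss} = -10, f_{us} = 2, giving D = 16 > 0 with f_{uu} < 0, so the point is a local maximum.
f(-7/4, 1/4) = -19/4.

-19/4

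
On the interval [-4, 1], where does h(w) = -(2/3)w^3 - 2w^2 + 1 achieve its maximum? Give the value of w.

The derivative is -2w^2 - 4w, which vanishes at w = -2 and w = 0.
Candidates: h(-4) = 35/3, h(-2) = -5/3, h(0) = 1, h(1) = -5/3.
Hence the absolute maximum is 35/3 at w = -4.

-4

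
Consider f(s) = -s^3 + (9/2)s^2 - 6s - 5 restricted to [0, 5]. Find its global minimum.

Differentiating, f'(s) = -3s^2 + 9s - 6; which vanishes at s = 1 and s = 2.
Evaluating at the critical points and endpoints: f(0) = -5; f(1) = -15/2; f(2) = -7; f(5) = -95/2.
The minimum over the interval is -95/2, attained at s = 5.

-95/2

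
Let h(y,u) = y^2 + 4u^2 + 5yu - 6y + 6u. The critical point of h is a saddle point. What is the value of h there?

40

∂h/∂y = 2y + 5u - 6 = 0 and ∂h/∂u = 5y + 8u + 6 = 0, so (y, u) = (-26/3, 14/3).
The Hessian has h_{yy} = 2, h_{uu} = 8, h_{yu} = 5, giving D = -9 < 0, so the point is a saddle point.
h(-26/3, 14/3) = 40.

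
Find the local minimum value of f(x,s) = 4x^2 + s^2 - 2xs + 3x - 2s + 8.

∂f/∂x = 8x - 2s + 3 = 0 and ∂f/∂s = -2x + 2s - 2 = 0, so (x, s) = (-1/6, 5/6).
The Hessian has f_{xx} = 8, f_{ss} = 2, f_{xs} = -2, giving D = 12 > 0 with f_{xx} > 0, so the point is a local minimum.
f(-1/6, 5/6) = 83/12.

83/12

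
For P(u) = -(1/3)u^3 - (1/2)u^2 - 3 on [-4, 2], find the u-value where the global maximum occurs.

-4

Differentiating, P'(u) = -u^2 - u; which vanishes at u = -1 and u = 0.
Candidates: P(-4) = 31/3; P(-1) = -19/6; P(0) = -3; P(2) = -23/3.
So the maximum is P(-4) = 31/3.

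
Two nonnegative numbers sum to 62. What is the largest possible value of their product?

961

With x + y = 62, the product is P(x) = x(62 − x).
P'(x) = 62 − 2x = 0 gives x = 31; P'' = −2 < 0, so this is the maximum.
P = 31·31 = 961.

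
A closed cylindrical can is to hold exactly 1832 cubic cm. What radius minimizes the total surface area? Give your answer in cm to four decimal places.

6.6310

With radius r and height h, πr²h = 1832 so h = 1832/(πr²), and S(r) = 2πr² + 2πrh = 2πr² + 2·1832/r.
S'(r) = 4πr − 2·1832/r² = 0 ⇒ r³ = 1832/(2π), so r ≈ 6.6310 and h = 2r ≈ 13.2621.
S''(r) = 4π + 4·1832/r³ > 0, so this is the minimum; S ≈ 828.8288.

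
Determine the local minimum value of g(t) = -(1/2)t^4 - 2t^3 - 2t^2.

-1/2

g'(t) = -2t^3 - 6t^2 - 4t. Setting g'(t) = 0 gives t ∈ {-2, -1, 0}.
Second-derivative test with g''(t) = -6t^2 - 12t - 4: g''(-2) = -4 < 0 ⇒ local maximum; g''(-1) = 2 > 0 ⇒ local minimum; g''(0) = -4 < 0 ⇒ local maximum.
The local minimum is g(-1) = -1/2.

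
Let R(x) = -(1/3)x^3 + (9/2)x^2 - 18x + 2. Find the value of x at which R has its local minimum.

R'(x) = -x^2 + 9x - 18 = 0 at x = 3, 6.
Second-derivative test with R''(x) = -2x + 9: R''(3) = 3 > 0 ⇒ local minimum; R''(6) = -3 < 0 ⇒ local maximum.
The local minimum is R(3) = -41/2.

3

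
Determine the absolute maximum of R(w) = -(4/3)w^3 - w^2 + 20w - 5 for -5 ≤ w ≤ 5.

110/3

The derivative is -4w^2 - 2w + 20, which vanishes at w = -5/2 and w = 2.
Evaluating at the critical points and endpoints: R(-5) = 110/3; R(-5/2) = -485/12; R(2) = 61/3; R(5) = -290/3.
The maximum over the interval is 110/3, attained at w = -5.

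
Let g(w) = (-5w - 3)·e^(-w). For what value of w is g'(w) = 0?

2/5

g'(w) = (-5)·e^(-w) + (-5w - 3)·(-1)·e^(-w) = (5w - 2)·e^(-w). Since e^(-w) > 0, the only critical point is w = 2/5.
g''(2/5) has the same sign as 5 > 0, so this is a local minimum.
g(2/5) = (-5)·e^(-2/5) ≈ -3.3516.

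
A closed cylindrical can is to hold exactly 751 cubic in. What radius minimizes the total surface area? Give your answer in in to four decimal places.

4.9259

With radius r and height h, πr²h = 751 so h = 751/(πr²), and S(r) = 2πr² + 2πrh = 2πr² + 2·751/r.
S'(r) = 4πr − 2·751/r² = 0 ⇒ r³ = 751/(2π), so r ≈ 4.9259 and h = 2r ≈ 9.8518.
S''(r) = 4π + 4·751/r³ > 0, so this is the minimum; S ≈ 457.3772.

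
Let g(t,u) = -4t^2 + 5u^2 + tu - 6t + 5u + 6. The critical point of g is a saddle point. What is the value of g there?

∂g/∂t = -8t + u - 6 = 0 and ∂g/∂u = t + 10u + 5 = 0, so (t, u) = (-65/81, -34/81).
The Hessian has g_{tt} = -8, g_{uu} = 10, g_{tu} = 1, giving D = -81 < 0, so the point is a saddle point.
g(-65/81, -34/81) = 596/81.

596/81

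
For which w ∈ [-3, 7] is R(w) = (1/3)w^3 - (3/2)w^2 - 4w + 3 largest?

Differentiating, R'(w) = w^2 - 3w - 4; which vanishes at w = -1 and w = 4.
Compare values at every candidate in [-3, 7]: R(-3) = -15/2; R(-1) = 31/6; R(4) = -47/3; R(7) = 95/6.
Hence the absolute maximum is 95/6 at w = 7.

7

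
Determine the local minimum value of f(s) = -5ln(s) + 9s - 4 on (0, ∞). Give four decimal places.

f'(s) = -5/s + 9 = 0 gives s = 5/9.
f''(s) = 5/s², which is positive for s > 0, so this is a local minimum.
f(5/9) = -5·ln(5/9) + 5 - 4 ≈ 3.9389.

3.9389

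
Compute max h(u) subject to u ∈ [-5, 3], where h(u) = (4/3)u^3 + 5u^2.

The derivative is 4u^2 + 10u, which vanishes at u = -5/2 and u = 0.
Candidates: h(-5) = -125/3, h(-5/2) = 125/12, h(0) = 0, h(3) = 81.
So the maximum is h(3) = 81.

81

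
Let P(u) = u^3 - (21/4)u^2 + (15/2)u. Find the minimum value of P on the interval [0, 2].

Differentiating, P'(u) = 3u^2 - (21/2)u + 15/2; whose only zero in [0, 2] is u = 1.
Evaluating at the critical points and endpoints: P(0) = 0; P(1) = 13/4; P(2) = 2.
Hence the absolute minimum is 0 at u = 0.

0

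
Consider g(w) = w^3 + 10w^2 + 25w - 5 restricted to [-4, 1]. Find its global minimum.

Differentiating, g'(w) = 3w^2 + 20w + 25; whose only zero in [-4, 1] is w = -5/3.
Evaluating at the critical points and endpoints: g(-4) = -9, g(-5/3) = -635/27, g(1) = 31.
Hence the absolute minimum is -635/27 at w = -5/3.

-635/27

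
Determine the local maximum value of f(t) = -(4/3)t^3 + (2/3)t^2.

2/81

Critical points: f'(t) = -4t^2 + (4/3)t vanishes at t = 0, 1/3.
f''(t) = -8t + 4/3. f''(0) = 4/3 > 0 ⇒ local minimum; f''(1/3) = -4/3 < 0 ⇒ local maximum.
Thus f has its local maximum at t = 1/3, with value 2/81.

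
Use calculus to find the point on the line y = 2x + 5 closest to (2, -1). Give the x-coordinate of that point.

Minimize D(x)^2 = (x - 2)^2 + (2x + 6)^2.
d/dx[D^2] = 2(x - 2) + 2·2·(2x + 6) = 0 ⇒ x = -2.
Then y = 1 and the distance is √(20) ≈ 4.4721.

-2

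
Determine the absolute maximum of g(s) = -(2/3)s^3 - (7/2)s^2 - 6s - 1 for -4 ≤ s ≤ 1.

Differentiating, g'(s) = -2s^2 - 7s - 6; which vanishes at s = -2 and s = -3/2.
Evaluating at the critical points and endpoints: g(-4) = 29/3,  g(-2) = 7/3,  g(-3/2) = 19/8,  g(1) = -67/6.
The maximum over the interval is 29/3, attained at s = -4.

29/3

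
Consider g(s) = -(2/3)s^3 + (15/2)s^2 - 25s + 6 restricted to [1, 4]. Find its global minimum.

-481/24

g'(s) = -2s^2 + 15s - 25, whose only zero in [1, 4] is s = 5/2.
Evaluating at the critical points and endpoints: g(1) = -73/6, g(5/2) = -481/24, g(4) = -50/3.
Hence the absolute minimum is -481/24 at s = 5/2.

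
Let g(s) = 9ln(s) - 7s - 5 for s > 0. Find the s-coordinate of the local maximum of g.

9/7

g'(s) = 9/s − 7 = 0 gives s = 9/7.
g''(s) = -9/s², which is negative for s > 0, so this is a local maximum.
g(9/7) = 9·ln(9/7) - 9 - 5 ≈ -11.7382.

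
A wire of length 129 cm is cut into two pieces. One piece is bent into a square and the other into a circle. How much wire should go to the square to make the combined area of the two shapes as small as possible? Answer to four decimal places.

72.2528

Let x be the length used for the square. Square side x/4; circle radius (129−x)/(2π).
A(x) = (x/4)² + π·((129−x)/(2π))² = x²/16 + (129−x)²/(4π) for 0 ≤ x ≤ 129. A'(x) = x/8 − (129−x)/(2π) = 0 gives x = 4·129/(π+4) ≈ 72.2528.
A'' = 1/8 + 1/(2π) > 0, so this gives the minimum combined area; x ≈ 72.2528 cm to the square.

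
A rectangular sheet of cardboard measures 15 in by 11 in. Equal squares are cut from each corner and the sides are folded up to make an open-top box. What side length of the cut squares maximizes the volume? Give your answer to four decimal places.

2.0911

With cut size x, the volume is V(x) = x(15 − 2x)(11 − 2x) for 0 < x < 5.5.
V'(x) = 12x^2 − 104x + 165. Setting V'(x) = 0 gives x ≈ 2.0911 (the root in (0, 5.5)).
V''(x) = 24x − 104 is negative there, so this is the maximum; V ≈ 154.2261.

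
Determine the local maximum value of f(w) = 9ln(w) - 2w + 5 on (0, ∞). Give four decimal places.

9.5367

f'(w) = 9/w − 2 = 0 gives w = 9/2.
f''(w) = -9/w², which is negative for w > 0, so this is a local maximum.
f(9/2) = 9·ln(9/2) - 9 + 5 ≈ 9.5367.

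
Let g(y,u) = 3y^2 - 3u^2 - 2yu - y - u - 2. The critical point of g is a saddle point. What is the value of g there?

-39/20

∂g/∂y = 6y - 2u - 1 = 0 and ∂g/∂u = -2y - 6u - 1 = 0, so (y, u) = (1/10, -1/5).
The Hessian has g_{yy} = 6, g_{uu} = -6, g_{yu} = -2, giving D = -40 < 0, so the point is a saddle point.
g(1/10, -1/5) = -39/20.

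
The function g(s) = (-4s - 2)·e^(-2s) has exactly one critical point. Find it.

0

g'(s) = (-4)·e^(-2s) + (-4s - 2)·(-2)·e^(-2s) = (8s)·e^(-2s). Since e^(-2s) > 0, the only critical point is s = 0.
g''(0) has the same sign as 8 > 0, so this is a local minimum.
g(0) = (-2)·e^(0) ≈ -2.0000.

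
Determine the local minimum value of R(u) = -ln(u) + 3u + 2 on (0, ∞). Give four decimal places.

4.0986

R'(u) = -1/u + 3 = 0 gives u = 1/3.
R''(u) = 1/u², which is positive for u > 0, so this is a local minimum.
R(1/3) = -1·ln(1/3) + 1 + 2 ≈ 4.0986.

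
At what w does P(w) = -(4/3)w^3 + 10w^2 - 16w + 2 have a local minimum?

1

P'(w) = -4w^2 + 20w - 16. Setting P'(w) = 0 gives w ∈ {1, 4}.
Second-derivative test with P''(w) = -8w + 20: P''(1) = 12 > 0 ⇒ local minimum; P''(4) = -12 < 0 ⇒ local maximum.
Thus P has its local minimum at w = 1, with value -16/3.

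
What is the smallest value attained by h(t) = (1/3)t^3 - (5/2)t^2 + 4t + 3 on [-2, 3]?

The derivative is t^2 - 5t + 4, whose only zero in [-2, 3] is t = 1.
Evaluating at the critical points and endpoints: h(-2) = -53/3, h(1) = 29/6, h(3) = 3/2.
Hence the absolute minimum is -53/3 at t = -2.

-53/3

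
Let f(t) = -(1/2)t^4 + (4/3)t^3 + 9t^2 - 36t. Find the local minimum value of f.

-100/3

f'(t) = -2t^3 + 4t^2 + 18t - 36. Setting f'(t) = 0 gives t ∈ {-3, 2, 3}.
Since f''(t) = -6t^2 + 8t + 18, we get f''(-3) = -60 < 0 ⇒ local maximum; f''(2) = 10 > 0 ⇒ local minimum; f''(3) = -12 < 0 ⇒ local maximum.
So the local minimum value is f(2) = -100/3.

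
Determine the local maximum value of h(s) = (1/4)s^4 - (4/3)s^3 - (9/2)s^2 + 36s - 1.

h'(s) = s^3 - 4s^2 - 9s + 36 = 0 at s = -3, 3, 4.
Second-derivative test with h''(s) = 3s^2 - 8s - 9: h''(-3) = 42 > 0 ⇒ local minimum; h''(3) = -6 < 0 ⇒ local maximum; h''(4) = 7 > 0 ⇒ local minimum.
So the local maximum value is h(3) = 203/4.

203/4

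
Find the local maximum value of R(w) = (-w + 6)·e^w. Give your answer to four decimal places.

By the product rule, R'(w) = (-w + 5)·e^w. Since e^w > 0, the only critical point is w = 5.
R''(5) has the same sign as -1 < 0, so this is a local maximum.
R(5) = (1)·e^(5) ≈ 148.4132.

148.4132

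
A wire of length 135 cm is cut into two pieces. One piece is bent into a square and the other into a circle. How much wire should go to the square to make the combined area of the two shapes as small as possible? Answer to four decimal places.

Let x be the length used for the square. Square side x/4; circle radius (135−x)/(2π).
A(x) = (x/4)² + π·((135−x)/(2π))² = x²/16 + (135−x)²/(4π) for 0 ≤ x ≤ 135. A'(x) = x/8 − (135−x)/(2π) = 0 gives x = 4·135/(π+4) ≈ 75.6134.
A'' = 1/8 + 1/(2π) > 0, so this gives the minimum combined area; x ≈ 75.6134 cm to the square.

75.6134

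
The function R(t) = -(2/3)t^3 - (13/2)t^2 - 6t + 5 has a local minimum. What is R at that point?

Critical points: R'(t) = -2t^2 - 13t - 6 vanishes at t = -6, -1/2.
Second-derivative test with R''(t) = -4t - 13: R''(-6) = 11 > 0 ⇒ local minimum; R''(-1/2) = -11 < 0 ⇒ local maximum.
So the local minimum value is R(-6) = -49.

-49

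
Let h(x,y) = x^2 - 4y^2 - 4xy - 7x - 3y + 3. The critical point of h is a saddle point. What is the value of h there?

∂h/∂x = 2x - 4y - 7 = 0 and ∂h/∂y = -4x - 8y - 3 = 0, so (x, y) = (11/8, -17/16).
The Hessian has h_{xx} = 2, h_{yy} = -8, h_{xy} = -4, giving D = -32 < 0, so the point is a saddle point.
h(11/8, -17/16) = -7/32.

-7/32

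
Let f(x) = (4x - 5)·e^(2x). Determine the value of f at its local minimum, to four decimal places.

Differentiating with the product rule gives f'(x) = (8x - 6)·e^(2x). Since e^(2x) > 0, the only critical point is x = 3/4.
f''(3/4) has the same sign as 8 > 0, so this is a local minimum.
f(3/4) = (-2)·e^(3/2) ≈ -8.9634.

-8.9634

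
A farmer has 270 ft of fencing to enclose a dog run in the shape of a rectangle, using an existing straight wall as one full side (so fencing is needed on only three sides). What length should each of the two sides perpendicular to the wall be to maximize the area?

Let the sides perpendicular to the wall have length x and the parallel side y, so 2x + y = 270 and the area is A = xy = x(270 − 2x).
A'(x) = 270 − 4x = 0 gives x = 135/2, and A''(x) = −4 < 0 confirms a maximum.
Then y = 270 − 2·135/2 = 135 and A = 18225/2.

135/2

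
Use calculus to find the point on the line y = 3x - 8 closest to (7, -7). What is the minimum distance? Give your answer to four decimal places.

6.3246

Minimize D(x)^2 = (x - 7)^2 + (3x - 1)^2.
d/dx[D^2] = 2(x - 7) + 2·3·(3x - 1) = 0 ⇒ x = 1.
Then y = -5 and the distance is √(40) ≈ 6.3246.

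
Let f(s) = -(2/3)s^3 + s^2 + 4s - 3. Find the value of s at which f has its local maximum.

Critical points: f'(s) = -2s^2 + 2s + 4 vanishes at s = -1, 2.
f''(s) = -4s + 2. f''(-1) = 6 > 0 ⇒ local minimum; f''(2) = -6 < 0 ⇒ local maximum.
Thus f has its local maximum at s = 2, with value 11/3.

2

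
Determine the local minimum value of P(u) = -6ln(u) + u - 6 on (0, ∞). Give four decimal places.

-10.7506

P'(u) = -6/u + 1 = 0 gives u = 6.
P''(u) = 6/u², which is positive for u > 0, so this is a local minimum.
P(6) = -6·ln(6) + 6 - 6 ≈ -10.7506.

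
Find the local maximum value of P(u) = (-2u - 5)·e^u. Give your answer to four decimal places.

0.0604

P'(u) = (-2)·e^u + (-2u - 5)·1·e^u = (-2u - 7)·e^u. Since e^u > 0, the only critical point is u = -7/2.
P''(-7/2) has the same sign as -2 < 0, so this is a local maximum.
P(-7/2) = (2)·e^(-7/2) ≈ 0.0604.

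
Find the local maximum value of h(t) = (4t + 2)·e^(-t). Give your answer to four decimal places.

Differentiating with the product rule gives h'(t) = (-4t + 2)·e^(-t). Since e^(-t) > 0, the only critical point is t = 1/2.
h''(1/2) has the same sign as -4 < 0, so this is a local maximum.
h(1/2) = (4)·e^(-1/2) ≈ 2.4261.

2.4261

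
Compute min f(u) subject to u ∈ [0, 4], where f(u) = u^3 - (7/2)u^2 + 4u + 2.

f'(u) = 3u^2 - 7u + 4, which vanishes at u = 1 and u = 4/3.
Evaluating at the critical points and endpoints: f(0) = 2, f(1) = 7/2, f(4/3) = 94/27, f(4) = 26.
Hence the absolute minimum is 2 at u = 0.

2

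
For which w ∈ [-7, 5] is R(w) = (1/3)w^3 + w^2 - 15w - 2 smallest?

3

R'(w) = w^2 + 2w - 15, which vanishes at w = -5 and w = 3.
Candidates: R(-7) = 113/3,  R(-5) = 169/3,  R(3) = -29,  R(5) = -31/3.
So the minimum is R(3) = -29.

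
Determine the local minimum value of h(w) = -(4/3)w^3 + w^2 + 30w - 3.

-611/12

Critical points: h'(w) = -4w^2 + 2w + 30 vanishes at w = -5/2, 3.
Since h''(w) = -8w + 2, we get h''(-5/2) = 22 > 0 ⇒ local minimum; h''(3) = -22 < 0 ⇒ local maximum.
Thus h has its local minimum at w = -5/2, with value -611/12.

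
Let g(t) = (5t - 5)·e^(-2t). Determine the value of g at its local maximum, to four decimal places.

0.1245

By the product rule, g'(t) = (-10t + 15)·e^(-2t). Since e^(-2t) > 0, the only critical point is t = 3/2.
g''(3/2) has the same sign as -10 < 0, so this is a local maximum.
g(3/2) = (5/2)·e^(-3) ≈ 0.1245.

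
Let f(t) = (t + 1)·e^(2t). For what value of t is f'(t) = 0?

-3/2

f'(t) = 1·e^(2t) + (t + 1)·2·e^(2t) = (2t + 3)·e^(2t). Since e^(2t) > 0, the only critical point is t = -3/2.
f''(-3/2) has the same sign as 2 > 0, so this is a local minimum.
f(-3/2) = (-1/2)·e^(-3) ≈ -0.0249.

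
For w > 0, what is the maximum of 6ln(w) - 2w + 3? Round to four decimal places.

3.5917

f'(w) = 6/w − 2 = 0 gives w = 3.
f''(w) = -6/w², which is negative for w > 0, so this is a local maximum.
f(3) = 6·ln(3) - 6 + 3 ≈ 3.5917.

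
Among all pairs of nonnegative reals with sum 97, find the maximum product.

9409/4

With x + y = 97, the product is P(x) = x(97 − x).
P'(x) = 97 − 2x = 0 gives x = 97/2; P'' = −2 < 0, so this is the maximum.
P = 97/2·97/2 = 9409/4.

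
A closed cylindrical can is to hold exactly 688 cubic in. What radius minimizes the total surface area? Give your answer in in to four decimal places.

4.7841

With radius r and height h, πr²h = 688 so h = 688/(πr²), and S(r) = 2πr² + 2πrh = 2πr² + 2·688/r.
S'(r) = 4πr − 2·688/r² = 0 ⇒ r³ = 688/(2π), so r ≈ 4.7841 and h = 2r ≈ 9.5683.
S''(r) = 4π + 4·688/r³ > 0, so this is the minimum; S ≈ 431.4265.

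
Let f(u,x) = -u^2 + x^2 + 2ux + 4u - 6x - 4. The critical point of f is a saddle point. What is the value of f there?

∂f/∂u = -2u + 2x + 4 = 0 and ∂f/∂x = 2u + 2x - 6 = 0, so (u, x) = (5/2, 1/2).
The Hessian has f_{uu} = -2, f_{xx} = 2, f_{ux} = 2, giving D = -8 < 0, so the point is a saddle point.
f(5/2, 1/2) = -1/2.

-1/2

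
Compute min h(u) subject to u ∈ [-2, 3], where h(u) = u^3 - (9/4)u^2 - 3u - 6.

The derivative is 3u^2 - (9/2)u - 3, which vanishes at u = -1/2 and u = 2.
Compare values at every candidate in [-2, 3]: h(-2) = -17,  h(-1/2) = -83/16,  h(2) = -13,  h(3) = -33/4.
Hence the absolute minimum is -17 at u = -2.

-17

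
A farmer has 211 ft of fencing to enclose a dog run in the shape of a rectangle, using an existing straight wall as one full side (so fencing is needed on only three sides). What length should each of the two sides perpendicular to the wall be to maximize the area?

Let the sides perpendicular to the wall have length x and the parallel side y, so 2x + y = 211 and the area is A = xy = x(211 − 2x).
A'(x) = 211 − 4x = 0 gives x = 211/4, and A''(x) = −4 < 0 confirms a maximum.
Then y = 211 − 2·211/4 = 211/2 and A = 44521/8.

211/4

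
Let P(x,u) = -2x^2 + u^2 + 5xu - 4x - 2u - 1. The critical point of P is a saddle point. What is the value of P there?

-65/33

∂P/∂x = -4x + 5u - 4 = 0 and ∂P/∂u = 5x + 2u - 2 = 0, so (x, u) = (2/33, 28/33).
The Hessian has P_{xx} = -4, P_{uu} = 2, P_{xu} = 5, giving D = -33 < 0, so the point is a saddle point.
P(2/33, 28/33) = -65/33.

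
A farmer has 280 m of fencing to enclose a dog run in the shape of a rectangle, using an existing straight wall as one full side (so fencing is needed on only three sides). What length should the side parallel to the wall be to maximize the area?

Let the sides perpendicular to the wall have length x and the parallel side y, so 2x + y = 280 and the area is A = xy = x(280 − 2x).
A'(x) = 280 − 4x = 0 gives x = 70, and A''(x) = −4 < 0 confirms a maximum.
Then y = 280 − 2·70 = 140 and A = 9800.

140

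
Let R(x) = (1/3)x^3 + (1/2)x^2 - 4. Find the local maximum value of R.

R'(x) = x^2 + x = 0 at x = -1, 0.
Since R''(x) = 2x + 1, we get R''(-1) = -1 < 0 ⇒ local maximum; R''(0) = 1 > 0 ⇒ local minimum.
The local maximum is R(-1) = -23/6.

-23/6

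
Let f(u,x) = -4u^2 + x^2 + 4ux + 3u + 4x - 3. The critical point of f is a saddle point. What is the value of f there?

∂f/∂u = -8u + 4x + 3 = 0 and ∂f/∂x = 4u + 2x + 4 = 0, so (u, x) = (-5/16, -11/8).
The Hessian has f_{uu} = -8, f_{xx} = 2, f_{ux} = 4, giving D = -32 < 0, so the point is a saddle point.
f(-5/16, -11/8) = -199/32.

-199/32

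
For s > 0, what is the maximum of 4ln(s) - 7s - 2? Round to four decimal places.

-8.2385

g'(s) = 4/s − 7 = 0 gives s = 4/7.
g''(s) = -4/s², which is negative for s > 0, so this is a local maximum.
g(4/7) = 4·ln(4/7) - 4 - 2 ≈ -8.2385.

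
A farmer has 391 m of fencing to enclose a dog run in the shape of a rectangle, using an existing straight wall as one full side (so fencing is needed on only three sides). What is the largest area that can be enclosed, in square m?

152881/8

Let the sides perpendicular to the wall have length x and the parallel side y, so 2x + y = 391 and the area is A = xy = x(391 − 2x).
A'(x) = 391 − 4x = 0 gives x = 391/4, and A''(x) = −4 < 0 confirms a maximum.
Then y = 391 − 2·391/4 = 391/2 and A = 152881/8.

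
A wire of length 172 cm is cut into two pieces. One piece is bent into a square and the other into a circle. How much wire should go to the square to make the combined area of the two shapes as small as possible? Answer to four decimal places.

96.3371

Let x be the length used for the square. Square side x/4; circle radius (172−x)/(2π).
A(x) = (x/4)² + π·((172−x)/(2π))² = x²/16 + (172−x)²/(4π) for 0 ≤ x ≤ 172. A'(x) = x/8 − (172−x)/(2π) = 0 gives x = 4·172/(π+4) ≈ 96.3371.
A'' = 1/8 + 1/(2π) > 0, so this gives the minimum combined area; x ≈ 96.3371 cm to the square.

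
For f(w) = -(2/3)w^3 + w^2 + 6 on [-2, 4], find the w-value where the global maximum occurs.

f'(w) = -2w^2 + 2w, which vanishes at w = 0 and w = 1.
Candidates: f(-2) = 46/3,  f(0) = 6,  f(1) = 19/3,  f(4) = -62/3.
The maximum over the interval is 46/3, attained at w = -2.

-2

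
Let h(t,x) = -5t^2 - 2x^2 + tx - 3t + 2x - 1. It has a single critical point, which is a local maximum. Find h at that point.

∂h/∂t = -10t + x - 3 = 0 and ∂h/∂x = t - 4x + 2 = 0, so (t, x) = (-10/39, 17/39).
The Hessian has h_{tt} = -10, h_{xx} = -4, h_{tx} = 1, giving D = 39 > 0 with h_{tt} < 0, so the point is a local maximum.
h(-10/39, 17/39) = -7/39.

-7/39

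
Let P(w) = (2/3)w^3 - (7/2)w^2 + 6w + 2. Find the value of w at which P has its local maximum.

3/2

Critical points: P'(w) = 2w^2 - 7w + 6 vanishes at w = 3/2, 2.
Second-derivative test with P''(w) = 4w - 7: P''(3/2) = -1 < 0 ⇒ local maximum; P''(2) = 1 > 0 ⇒ local minimum.
Thus P has its local maximum at w = 3/2, with value 43/8.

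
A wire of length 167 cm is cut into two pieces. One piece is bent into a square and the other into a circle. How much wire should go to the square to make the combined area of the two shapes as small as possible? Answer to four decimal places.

Let x be the length used for the square. Square side x/4; circle radius (167−x)/(2π).
A(x) = (x/4)² + π·((167−x)/(2π))² = x²/16 + (167−x)²/(4π) for 0 ≤ x ≤ 167. A'(x) = x/8 − (167−x)/(2π) = 0 gives x = 4·167/(π+4) ≈ 93.5366.
A'' = 1/8 + 1/(2π) > 0, so this gives the minimum combined area; x ≈ 93.5366 cm to the square.

93.5366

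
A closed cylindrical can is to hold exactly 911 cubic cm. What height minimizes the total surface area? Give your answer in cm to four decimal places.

With radius r and height h, πr²h = 911 so h = 911/(πr²), and S(r) = 2πr² + 2πrh = 2πr² + 2·911/r.
S'(r) = 4πr − 2·911/r² = 0 ⇒ r³ = 911/(2π), so r ≈ 5.2535 and h = 2r ≈ 10.5069.
S''(r) = 4π + 4·911/r³ > 0, so this is the minimum; S ≈ 520.2277.

10.5069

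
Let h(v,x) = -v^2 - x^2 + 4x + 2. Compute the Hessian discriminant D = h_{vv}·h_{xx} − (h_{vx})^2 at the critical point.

4

∂h/∂v = -2v = 0 and ∂h/∂x = -2x + 4 = 0, so (v, x) = (0, 2).
The Hessian has h_{vv} = -2, h_{xx} = -2, h_{vx} = 0, giving D = 4 > 0 with h_{vv} < 0, so the point is a local maximum.
D = (-2)·(-2) − (0)^2 = 4.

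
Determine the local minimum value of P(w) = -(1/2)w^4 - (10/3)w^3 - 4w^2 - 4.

-31/6

P'(w) = -2w^3 - 10w^2 - 8w. Setting P'(w) = 0 gives w ∈ {-4, -1, 0}.
Second-derivative test with P''(w) = -6w^2 - 20w - 8: P''(-4) = -24 < 0 ⇒ local maximum; P''(-1) = 6 > 0 ⇒ local minimum; P''(0) = -8 < 0 ⇒ local maximum.
So the local minimum value is P(-1) = -31/6.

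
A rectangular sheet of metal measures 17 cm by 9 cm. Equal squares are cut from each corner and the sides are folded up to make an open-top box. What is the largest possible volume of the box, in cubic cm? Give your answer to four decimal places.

130.4300

With cut size x, the volume is V(x) = x(17 − 2x)(9 − 2x) for 0 < x < 4.5.
V'(x) = 12x^2 − 104x + 153. Setting V'(x) = 0 gives x ≈ 1.8782 (the root in (0, 4.5)).
V''(x) = 24x − 104 is negative there, so this is the maximum; V ≈ 130.4300.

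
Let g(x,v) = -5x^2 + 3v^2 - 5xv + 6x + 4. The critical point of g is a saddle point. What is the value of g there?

∂g/∂x = -10x - 5v + 6 = 0 and ∂g/∂v = -5x + 6v = 0, so (x, v) = (36/85, 6/17).
The Hessian has g_{xx} = -10, g_{vv} = 6, g_{xv} = -5, giving D = -85 < 0, so the point is a saddle point.
g(36/85, 6/17) = 448/85.

448/85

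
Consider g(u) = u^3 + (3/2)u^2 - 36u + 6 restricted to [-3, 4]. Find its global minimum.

-123/2

The derivative is 3u^2 + 3u - 36, whose only zero in [-3, 4] is u = 3.
Compare values at every candidate in [-3, 4]: g(-3) = 201/2; g(3) = -123/2; g(4) = -50.
So the minimum is g(3) = -123/2.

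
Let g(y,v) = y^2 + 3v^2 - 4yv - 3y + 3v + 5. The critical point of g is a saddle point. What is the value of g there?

∂g/∂y = 2y - 4v - 3 = 0 and ∂g/∂v = -4y + 6v + 3 = 0, so (y, v) = (-3/2, -3/2).
The Hessian has g_{yy} = 2, g_{vv} = 6, g_{yv} = -4, giving D = -4 < 0, so the point is a saddle point.
g(-3/2, -3/2) = 5.

5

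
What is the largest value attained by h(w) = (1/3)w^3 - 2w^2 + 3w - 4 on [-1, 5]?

The derivative is w^2 - 4w + 3, which vanishes at w = 1 and w = 3.
Compare values at every candidate in [-1, 5]: h(-1) = -28/3; h(1) = -8/3; h(3) = -4; h(5) = 8/3.
So the maximum is h(5) = 8/3.

8/3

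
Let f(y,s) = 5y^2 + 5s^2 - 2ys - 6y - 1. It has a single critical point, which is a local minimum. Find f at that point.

-23/8

∂f/∂y = 10y - 2s - 6 = 0 and ∂f/∂s = -2y + 10s = 0, so (y, s) = (5/8, 1/8).
The Hessian has f_{yy} = 10, f_{ss} = 10, f_{ys} = -2, giving D = 96 > 0 with f_{yy} > 0, so the point is a local minimum.
f(5/8, 1/8) = -23/8.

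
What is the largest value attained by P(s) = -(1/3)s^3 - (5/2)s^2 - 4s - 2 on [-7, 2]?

P'(s) = -s^2 - 5s - 4, which vanishes at s = -4 and s = -1.
Evaluating at the critical points and endpoints: P(-7) = 107/6; P(-4) = -14/3; P(-1) = -1/6; P(2) = -68/3.
So the maximum is P(-7) = 107/6.

107/6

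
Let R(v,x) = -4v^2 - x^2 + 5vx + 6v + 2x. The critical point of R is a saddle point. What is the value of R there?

-112/9

∂R/∂v = -8v + 5x + 6 = 0 and ∂R/∂x = 5v - 2x + 2 = 0, so (v, x) = (-22/9, -46/9).
The Hessian has R_{vv} = -8, R_{xx} = -2, R_{vx} = 5, giving D = -9 < 0, so the point is a saddle point.
R(-22/9, -46/9) = -112/9.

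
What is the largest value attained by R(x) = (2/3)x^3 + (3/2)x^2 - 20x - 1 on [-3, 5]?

109/2

The derivative is 2x^2 + 3x - 20, whose only zero in [-3, 5] is x = 5/2.
Evaluating at the critical points and endpoints: R(-3) = 109/2,  R(5/2) = -749/24,  R(5) = 119/6.
Hence the absolute maximum is 109/2 at x = -3.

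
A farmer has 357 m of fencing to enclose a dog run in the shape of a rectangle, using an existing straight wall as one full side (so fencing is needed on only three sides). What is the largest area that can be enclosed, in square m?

Let the sides perpendicular to the wall have length x and the parallel side y, so 2x + y = 357 and the area is A = xy = x(357 − 2x).
A'(x) = 357 − 4x = 0 gives x = 357/4, and A''(x) = −4 < 0 confirms a maximum.
Then y = 357 − 2·357/4 = 357/2 and A = 127449/8.

127449/8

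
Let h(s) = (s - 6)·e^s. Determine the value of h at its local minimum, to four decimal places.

-148.4132

h'(s) = 1·e^s + (s - 6)·1·e^s = (s - 5)·e^s. Since e^s > 0, the only critical point is s = 5.
h''(5) has the same sign as 1 > 0, so this is a local minimum.
h(5) = (-1)·e^(5) ≈ -148.4132.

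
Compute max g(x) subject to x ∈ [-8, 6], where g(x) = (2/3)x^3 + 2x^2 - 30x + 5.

The derivative is 2x^2 + 4x - 30, which vanishes at x = -5 and x = 3.
Evaluating at the critical points and endpoints: g(-8) = 95/3,  g(-5) = 365/3,  g(3) = -49,  g(6) = 41.
So the maximum is g(-5) = 365/3.

365/3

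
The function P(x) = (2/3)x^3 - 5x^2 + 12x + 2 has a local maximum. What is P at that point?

P'(x) = 2x^2 - 10x + 12 = 0 at x = 2, 3.
P''(x) = 4x - 10. P''(2) = -2 < 0 ⇒ local maximum; P''(3) = 2 > 0 ⇒ local minimum.
The local maximum is P(2) = 34/3.

34/3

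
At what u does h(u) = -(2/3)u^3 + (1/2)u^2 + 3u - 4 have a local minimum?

h'(u) = -2u^2 + u + 3 = 0 at u = -1, 3/2.
Second-derivative test with h''(u) = -4u + 1: h''(-1) = 5 > 0 ⇒ local minimum; h''(3/2) = -5 < 0 ⇒ local maximum.
The local minimum is h(-1) = -35/6.

-1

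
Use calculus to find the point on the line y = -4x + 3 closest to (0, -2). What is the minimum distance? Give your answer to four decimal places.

1.2127

Minimize D(x)^2 = (x + 0)^2 + (-4x + 5)^2.
d/dx[D^2] = 2(x + 0) + 2·(-4)·(-4x + 5) = 0 ⇒ x = 20/17.
Then y = -29/17 and the distance is √(25/17) ≈ 1.2127.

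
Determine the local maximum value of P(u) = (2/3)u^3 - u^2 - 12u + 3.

Critical points: P'(u) = 2u^2 - 2u - 12 vanishes at u = -2, 3.
Since P''(u) = 4u - 2, we get P''(-2) = -10 < 0 ⇒ local maximum; P''(3) = 10 > 0 ⇒ local minimum.
Thus P has its local maximum at u = -2, with value 53/3.

53/3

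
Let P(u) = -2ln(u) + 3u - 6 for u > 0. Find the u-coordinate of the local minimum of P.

P'(u) = -2/u + 3 = 0 gives u = 2/3.
P''(u) = 2/u², which is positive for u > 0, so this is a local minimum.
P(2/3) = -2·ln(2/3) + 2 - 6 ≈ -3.1891.

2/3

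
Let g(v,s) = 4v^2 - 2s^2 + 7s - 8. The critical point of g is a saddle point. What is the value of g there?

∂g/∂v = 8v = 0 and ∂g/∂s = -4s + 7 = 0, so (v, s) = (0, 7/4).
The Hessian has g_{vv} = 8, g_{ss} = -4, g_{vs} = 0, giving D = -32 < 0, so the point is a saddle point.
g(0, 7/4) = -15/8.

-15/8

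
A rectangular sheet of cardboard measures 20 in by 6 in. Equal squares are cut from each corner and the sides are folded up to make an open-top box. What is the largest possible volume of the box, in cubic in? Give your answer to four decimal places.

With cut size x, the volume is V(x) = x(20 − 2x)(6 − 2x) for 0 < x < 3.
V'(x) = 12x^2 − 104x + 120. Setting V'(x) = 0 gives x ≈ 1.3706 (the root in (0, 3)).
V''(x) = 24x − 104 is negative there, so this is the maximum; V ≈ 77.0866.

77.0866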